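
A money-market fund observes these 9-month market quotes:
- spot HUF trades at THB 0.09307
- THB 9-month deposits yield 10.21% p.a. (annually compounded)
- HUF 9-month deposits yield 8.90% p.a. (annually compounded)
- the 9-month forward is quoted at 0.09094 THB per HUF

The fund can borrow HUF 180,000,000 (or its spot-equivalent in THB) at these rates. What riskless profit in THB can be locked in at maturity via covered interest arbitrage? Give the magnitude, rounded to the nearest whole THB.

T = 9/12 years.
Keep in HUF, deliver into the forward: 180,000,000·1.0660336405·0.09094 = THB 17,450,117.87.
Swap to THB now, deposit: 180,000,000·0.09307·1.0756370471 = THB 18,019,717.20.
The quoted forward undervalues HUF, so borrow HUF, convert to THB at spot, deposit the THB at 10.21%, and buy HUF forward at 0.09094 to cover the loan.
Profit = 18,019,717.20 − 17,450,117.87 = THB 569,599.

THB 569,599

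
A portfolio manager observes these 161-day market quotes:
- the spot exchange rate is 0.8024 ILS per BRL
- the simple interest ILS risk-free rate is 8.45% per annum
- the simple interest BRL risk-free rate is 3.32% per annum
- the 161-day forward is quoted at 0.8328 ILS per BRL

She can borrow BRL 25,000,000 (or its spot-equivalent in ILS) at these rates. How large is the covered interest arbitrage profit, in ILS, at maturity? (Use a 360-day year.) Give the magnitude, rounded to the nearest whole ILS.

ILS 311,058

T = 161/360 years.
Invest the BRL and cover forward: 25,000,000 × 1.0148477778 × 0.8328 = ILS 21,129,130.73.
Convert at spot and invest in ILS: 25,000,000 × 0.8024 × 1.0377902778 = ILS 20,818,072.97.
The quoted forward overvalues BRL, so borrow ILS, buy BRL at spot, deposit the BRL at 3.32%, and sell the proceeds forward at 0.8328.
Profit = 21,129,130.73 − 20,818,072.97 = ILS 311,058.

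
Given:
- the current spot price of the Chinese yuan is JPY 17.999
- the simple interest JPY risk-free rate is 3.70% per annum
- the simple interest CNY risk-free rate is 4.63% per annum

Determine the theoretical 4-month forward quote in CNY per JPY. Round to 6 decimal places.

T = 4/12 years.
Growth of 1 JPY over T: 1 + 0.0370×4/12 = 1.0123333.
CNY growth factor: 1 + 0.0463×4/12 = 1.0154333.
So F = 17.999 × 1.0123333 / 1.0154333 = 17.94405 (JPY/CNY).
Invert for CNY per JPY: 1 / 17.94405 = 0.055729.

0.055729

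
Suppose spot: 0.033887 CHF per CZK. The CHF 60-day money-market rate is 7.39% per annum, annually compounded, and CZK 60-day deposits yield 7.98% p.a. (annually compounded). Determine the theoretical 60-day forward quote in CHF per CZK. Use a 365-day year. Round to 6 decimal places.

T = 60/365 years.
Growth of 1 CHF over T: (1 + 0.0739)^(60/365) = 1.011789.
CZK accumulates by (1 + 0.0798)^(60/365) = 1.0127007.
Forward (CHF per CZK) = 0.033887 × 1.011789 / 1.0127007 = 0.03385649.

0.033856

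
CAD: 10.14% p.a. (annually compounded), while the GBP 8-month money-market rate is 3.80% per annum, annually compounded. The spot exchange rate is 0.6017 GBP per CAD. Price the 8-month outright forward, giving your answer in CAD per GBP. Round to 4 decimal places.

T = 8/12 years.
GBP growth factor: (1 + 0.0380)^(8/12) = 1.0251755.
Growth of 1 CAD over T: (1 + 0.1014)^(8/12) = 1.0665062.
So F = 0.6017 × 1.0251755 / 1.0665062 = 0.5783821 (GBP/CAD).
Invert for CAD per GBP: 1 / 0.5783821 = 1.7290.

1.7290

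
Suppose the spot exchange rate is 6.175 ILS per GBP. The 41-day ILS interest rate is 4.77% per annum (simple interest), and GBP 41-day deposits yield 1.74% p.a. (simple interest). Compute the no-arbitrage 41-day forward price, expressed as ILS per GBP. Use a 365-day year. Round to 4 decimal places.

6.1960

T = 41/365 years.
ILS growth factor: 1 + 0.0477×41/365 = 1.0053581.
GBP accumulates by 1 + 0.0174×41/365 = 1.0019545.
CIP: F = S · (grow ILS)/(grow GBP) = 6.175 × 1.0053581/1.0019545 = 6.195976 ILS per GBP.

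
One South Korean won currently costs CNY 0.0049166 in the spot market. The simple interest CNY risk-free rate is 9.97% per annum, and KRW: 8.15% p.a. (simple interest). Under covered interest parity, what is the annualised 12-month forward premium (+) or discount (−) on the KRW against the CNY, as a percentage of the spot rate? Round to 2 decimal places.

+1.68%

T = 1 year.
No-arbitrage forward: 0.0049166 × 1.099700 / 1.081500 = 0.0049993389 CNY/KRW.
(F − S)/S ÷ T = (0.0049993389 − 0.0049166)/0.0049166/1 = 0.016828 → 1.68%.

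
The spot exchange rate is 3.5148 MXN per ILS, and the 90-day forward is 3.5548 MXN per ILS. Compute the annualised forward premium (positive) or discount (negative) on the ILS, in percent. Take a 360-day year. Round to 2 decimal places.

+4.55%

T = 90/360 years.
Period premium: (3.5548 − 3.5148)/3.5148 = 0.0113804.
Per annum: 0.0113804 / (90/360) = 0.045522 = 4.55%.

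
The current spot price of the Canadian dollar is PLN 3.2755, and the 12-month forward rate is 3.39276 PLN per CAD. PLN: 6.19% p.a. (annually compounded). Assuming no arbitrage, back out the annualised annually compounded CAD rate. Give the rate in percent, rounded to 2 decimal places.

2.52%

T = 1 year.
By CIP, F/S equals the PLN-to-CAD growth ratio: 3.39276/3.2755 = 1.0357991.
The PLN side grows by (1 + 0.0619)^1 = 1.061900.
That pins the CAD growth at 1.0251988.
r = 1.0251988^(1/1) − 1 = 0.025199 → 2.52%.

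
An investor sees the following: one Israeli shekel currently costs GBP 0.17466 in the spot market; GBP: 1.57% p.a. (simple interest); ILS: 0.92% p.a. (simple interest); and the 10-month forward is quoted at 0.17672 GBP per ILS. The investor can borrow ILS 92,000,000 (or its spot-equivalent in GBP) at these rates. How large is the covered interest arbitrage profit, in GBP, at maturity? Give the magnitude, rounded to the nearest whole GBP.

GBP 103,934

T = 10/12 years.
Keep in ILS, deliver into the forward: 92,000,000·1.0076666667·0.17672 = GBP 16,382,886.51.
Swap to GBP now, deposit: 92,000,000·0.17466·1.0130833333 = GBP 16,278,952.42.
The quoted forward overvalues ILS, so borrow GBP, buy ILS at spot, deposit the ILS at 0.92%, and sell the proceeds forward at 0.17672.
The gap between the two covered legs is GBP 103,934.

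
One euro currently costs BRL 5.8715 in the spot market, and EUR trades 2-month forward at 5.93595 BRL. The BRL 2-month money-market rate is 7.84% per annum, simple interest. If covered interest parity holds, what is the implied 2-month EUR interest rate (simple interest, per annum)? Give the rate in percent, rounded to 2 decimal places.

1.24%

T = 2/12 years.
F/S = 5.93595/5.8715 = 1.0109768 = (growth of BRL) / (growth of EUR).
The BRL side grows by 1 + 0.0784×2/12 = 1.0130667.
That pins the EUR growth at 1.0020672.
r = (1.0020672 − 1)/(2/12) = 0.012403 → 1.24%.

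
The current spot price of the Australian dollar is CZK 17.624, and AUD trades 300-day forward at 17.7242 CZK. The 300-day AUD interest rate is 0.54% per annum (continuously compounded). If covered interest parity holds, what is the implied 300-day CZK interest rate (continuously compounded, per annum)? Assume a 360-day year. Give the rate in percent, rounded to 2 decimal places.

1.22%

T = 300/360 years.
By CIP, F/S equals the CZK-to-AUD growth ratio: 17.7242/17.624 = 1.0056854.
The AUD side grows by e^(0.0054×300/360) = 1.0045101.
That pins the CZK growth at 1.0102211.
Take logs: ln 1.0102211 / (300/360) = 0.012203, so 1.22%.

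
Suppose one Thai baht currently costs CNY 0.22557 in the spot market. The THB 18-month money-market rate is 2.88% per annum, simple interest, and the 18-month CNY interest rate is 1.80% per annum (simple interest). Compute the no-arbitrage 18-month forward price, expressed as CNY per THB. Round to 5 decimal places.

0.22207

T = 18/12 years.
CNY accumulates by 1 + 0.0180×18/12 = 1.027000.
THB accumulates by 1 + 0.0288×18/12 = 1.043200.
So F = 0.22557 × 1.027000 / 1.043200 = 0.2220671 (CNY/THB).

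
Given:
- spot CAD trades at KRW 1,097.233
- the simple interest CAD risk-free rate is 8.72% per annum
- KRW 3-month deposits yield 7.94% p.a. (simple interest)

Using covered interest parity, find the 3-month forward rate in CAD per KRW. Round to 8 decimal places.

T = 3/12 years.
KRW accumulates by 1 + 0.0794×3/12 = 1.019850.
CAD accumulates by 1 + 0.0872×3/12 = 1.021800.
So F = 1097.233 × 1.019850 / 1.021800 = 1095.139 (KRW/CAD).
Quoted the other way: 1/1095.139 = 0.00091313 CAD per KRW.

0.00091313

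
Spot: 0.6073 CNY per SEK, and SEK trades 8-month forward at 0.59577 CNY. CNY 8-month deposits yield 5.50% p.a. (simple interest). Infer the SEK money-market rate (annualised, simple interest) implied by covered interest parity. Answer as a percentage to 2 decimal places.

8.51%

T = 8/12 years.
By CIP, F/S equals the CNY-to-SEK growth ratio: 0.59577/0.6073 = 0.9810143.
The CNY side grows by 1 + 0.0550×8/12 = 1.0366667.
That pins the SEK growth at 1.0567294.
r = (1.0567294 − 1)/(8/12) = 0.085094 → 8.51%.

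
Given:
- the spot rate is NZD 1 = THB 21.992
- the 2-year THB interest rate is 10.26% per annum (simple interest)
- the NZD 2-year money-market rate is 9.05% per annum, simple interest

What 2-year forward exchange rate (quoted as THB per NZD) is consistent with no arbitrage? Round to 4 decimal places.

T = 2 years.
THB accumulates by 1 + 0.1026×2 = 1.205200.
Growth of 1 NZD over T: 1 + 0.0905×2 = 1.181000.
So F = 21.992 × 1.205200 / 1.181000 = 22.442640 (THB/NZD).

22.4426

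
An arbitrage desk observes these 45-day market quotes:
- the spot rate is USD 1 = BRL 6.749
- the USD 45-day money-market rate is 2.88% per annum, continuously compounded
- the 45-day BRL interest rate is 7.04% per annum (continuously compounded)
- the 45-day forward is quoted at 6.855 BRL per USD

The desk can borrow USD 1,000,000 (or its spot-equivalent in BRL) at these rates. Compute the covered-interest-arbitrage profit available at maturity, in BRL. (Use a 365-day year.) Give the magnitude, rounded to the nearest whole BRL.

BRL 71,551

T = 45/365 years.
Route A — deposit USD, sell forward: 1,000,000 × 1.003556996 × 6.855 = BRL 6,879,383.21.
Route B — convert at spot, deposit BRL: 1,000,000 × 6.749 × 1.008717228 = BRL 6,807,832.57.
The quoted forward overvalues USD, so borrow BRL, buy USD at spot, deposit the USD at 2.88%, and sell the proceeds forward at 6.855.
The gap between the two covered legs is BRL 71,551.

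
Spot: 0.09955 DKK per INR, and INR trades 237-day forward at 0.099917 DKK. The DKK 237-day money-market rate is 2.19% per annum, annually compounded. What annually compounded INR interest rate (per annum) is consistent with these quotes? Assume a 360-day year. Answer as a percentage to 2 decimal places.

1.62%

T = 237/360 years.
F/S = 0.099917/0.09955 = 1.0036866 = (growth of DKK) / (growth of INR).
The DKK side grows by (1 + 0.0219)^(237/360) = 1.0143641.
Hence g_INR = 1.0106383.
r = 1.0106383^(360/237) − 1 = 0.016204 → 1.62%.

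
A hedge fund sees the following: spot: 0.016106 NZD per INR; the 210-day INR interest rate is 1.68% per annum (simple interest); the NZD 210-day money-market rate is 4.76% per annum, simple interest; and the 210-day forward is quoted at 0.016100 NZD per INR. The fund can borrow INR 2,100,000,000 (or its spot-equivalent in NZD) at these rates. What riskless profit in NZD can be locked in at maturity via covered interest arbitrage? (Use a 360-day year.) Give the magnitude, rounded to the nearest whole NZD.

T = 210/360 years.
Keep in INR, deliver into the forward: 2,100,000,000·1.009800·0.016100 = NZD 34,141,338.00.
Swap to NZD now, deposit: 2,100,000,000·0.016106·1.0277666667 = NZD 34,761,740.86.
The quoted forward undervalues INR, so borrow INR, convert to NZD at spot, deposit the NZD at 4.76%, and buy INR forward at 0.016100 to cover the loan.
The gap between the two covered legs is NZD 620,403.

NZD 620,403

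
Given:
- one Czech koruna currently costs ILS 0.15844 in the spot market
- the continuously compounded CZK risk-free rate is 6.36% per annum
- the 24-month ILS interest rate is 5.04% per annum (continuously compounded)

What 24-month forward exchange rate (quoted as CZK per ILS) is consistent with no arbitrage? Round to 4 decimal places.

T = 2 years.
ILS growth factor: e^(0.0504×2) = 1.1060554.
CZK accumulates by e^(0.0636×2) = 1.1356441.
Forward (ILS per CZK) = 0.15844 × 1.1060554 / 1.1356441 = 0.1543119.
Quoted the other way: 1/0.1543119 = 6.4804 CZK per ILS.

6.4804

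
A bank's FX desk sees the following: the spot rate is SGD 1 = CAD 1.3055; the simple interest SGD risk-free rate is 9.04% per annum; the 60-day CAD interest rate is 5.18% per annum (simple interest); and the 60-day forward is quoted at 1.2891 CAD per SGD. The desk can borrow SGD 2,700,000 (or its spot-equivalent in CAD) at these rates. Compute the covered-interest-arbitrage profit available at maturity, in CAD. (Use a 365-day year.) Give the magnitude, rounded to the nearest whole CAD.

T = 60/365 years.
Invest the SGD and cover forward: 2,700,000 × 1.014860274 × 1.2891 = CAD 3,532,292.22.
Convert at spot and invest in CAD: 2,700,000 × 1.3055 × 1.008515068 = CAD 3,554,864.34.
The quoted forward undervalues SGD, so borrow SGD, convert to CAD at spot, deposit the CAD at 5.18%, and buy SGD forward at 1.2891 to cover the loan.
Arbitrage profit = |3,532,292.22 − 3,554,864.34| = CAD 22,572.

CAD 22,572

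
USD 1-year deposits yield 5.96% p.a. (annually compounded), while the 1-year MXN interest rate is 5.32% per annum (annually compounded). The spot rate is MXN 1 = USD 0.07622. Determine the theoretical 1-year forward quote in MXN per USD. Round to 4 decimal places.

13.0407

T = 1 year.
Growth of 1 USD over T: (1 + 0.0596)^1 = 1.059600.
MXN growth factor: (1 + 0.0532)^1 = 1.053200.
CIP: F = S · (grow USD)/(grow MXN) = 0.07622 × 1.059600/1.053200 = 0.076683167 USD per MXN.
Invert for MXN per USD: 1 / 0.076683167 = 13.0407.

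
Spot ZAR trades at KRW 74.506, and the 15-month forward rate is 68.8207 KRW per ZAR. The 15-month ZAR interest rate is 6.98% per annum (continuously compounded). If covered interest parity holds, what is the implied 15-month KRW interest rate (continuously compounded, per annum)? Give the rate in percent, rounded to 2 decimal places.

0.63%

T = 15/12 years.
By CIP, F/S equals the KRW-to-ZAR growth ratio: 68.8207/74.506 = 0.9236934.
The ZAR side grows by e^(0.0698×15/12) = 1.0911694.
Hence g_KRW = 1.007906.
Take logs: ln 1.007906 / (15/12) = 0.006300, so 0.63%.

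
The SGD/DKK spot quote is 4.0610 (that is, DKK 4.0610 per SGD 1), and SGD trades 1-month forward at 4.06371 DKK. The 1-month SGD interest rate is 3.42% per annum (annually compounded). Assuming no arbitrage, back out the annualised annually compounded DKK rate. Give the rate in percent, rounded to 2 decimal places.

4.25%

T = 1/12 years.
CIP gives F = S · g_DKK/g_SGD, so g_DKK/g_SGD = 4.06371/4.061 = 1.0006673.
The SGD side grows by (1 + 0.0342)^(1/12) = 1.0028063.
Hence g_DKK = 1.0034755.
r = 1.0034755^(12/1) − 1 = 0.042513 → 4.25%.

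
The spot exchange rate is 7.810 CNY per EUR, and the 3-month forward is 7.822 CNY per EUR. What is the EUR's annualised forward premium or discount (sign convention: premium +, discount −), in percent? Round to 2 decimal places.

T = 3/12 years.
EUR trades forward at +0.15365% vs spot over the period.
×(1/T) gives 0.61% p.a.

+0.61%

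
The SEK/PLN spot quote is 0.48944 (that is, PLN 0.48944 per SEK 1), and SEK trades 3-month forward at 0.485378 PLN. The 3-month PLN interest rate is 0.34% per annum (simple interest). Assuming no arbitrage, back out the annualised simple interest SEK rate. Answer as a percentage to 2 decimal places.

3.69%

T = 3/12 years.
F/S = 0.485378/0.48944 = 0.9917007 = (growth of PLN) / (growth of SEK).
The PLN side grows by 1 + 0.0034×3/12 = 1.000850.
So the SEK growth factor = 1.0092259.
r = (1.0092259 − 1)/(3/12) = 0.036904 → 3.69%.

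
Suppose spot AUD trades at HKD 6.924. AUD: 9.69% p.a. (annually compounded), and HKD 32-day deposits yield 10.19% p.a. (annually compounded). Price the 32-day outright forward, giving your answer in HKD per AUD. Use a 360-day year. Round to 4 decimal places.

T = 32/360 years.
HKD accumulates by (1 + 0.1019)^(32/360) = 1.0086627.
AUD growth factor: (1 + 0.0969)^(32/360) = 1.008255.
Forward (HKD per AUD) = 6.924 × 1.0086627 / 1.008255 = 6.926800.

6.9268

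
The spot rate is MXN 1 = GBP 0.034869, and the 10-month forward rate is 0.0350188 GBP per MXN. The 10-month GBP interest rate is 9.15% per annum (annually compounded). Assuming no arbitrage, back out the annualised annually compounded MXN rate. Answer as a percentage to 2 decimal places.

8.59%

T = 10/12 years.
F/S = 0.0350188/0.034869 = 1.0042961 = (growth of GBP) / (growth of MXN).
GBP growth factor: (1 + 0.0915)^(10/12) = 1.0756883.
That pins the MXN growth at 1.0710868.
Annualise: 1.0710868^(12/10) − 1 = 0.085899 = 8.59%.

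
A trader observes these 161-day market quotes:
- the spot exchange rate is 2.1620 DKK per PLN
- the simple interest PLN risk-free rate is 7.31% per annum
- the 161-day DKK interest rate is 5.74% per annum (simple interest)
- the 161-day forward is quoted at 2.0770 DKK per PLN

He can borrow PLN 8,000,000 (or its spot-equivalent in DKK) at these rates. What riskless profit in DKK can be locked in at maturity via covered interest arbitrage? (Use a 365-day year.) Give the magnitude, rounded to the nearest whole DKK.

T = 161/365 years.
Keep in PLN, deliver into the forward: 8,000,000·1.0322441096·2.0770 = DKK 17,151,768.13.
Swap to DKK now, deposit: 8,000,000·2.1620·1.0253189041 = DKK 17,733,915.77.
The quoted forward undervalues PLN, so borrow PLN, convert to DKK at spot, deposit the DKK at 5.74%, and buy PLN forward at 2.0770 to cover the loan.
The gap between the two covered legs is DKK 582,148.

DKK 582,148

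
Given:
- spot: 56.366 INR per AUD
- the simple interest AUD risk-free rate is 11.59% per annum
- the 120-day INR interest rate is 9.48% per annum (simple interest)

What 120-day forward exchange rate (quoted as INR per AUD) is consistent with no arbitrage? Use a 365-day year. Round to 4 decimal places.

T = 120/365 years.
INR accumulates by 1 + 0.0948×120/365 = 1.03116712.
AUD growth factor: 1 + 0.1159×120/365 = 1.03810411.
So F = 56.366 × 1.03116712 / 1.03810411 = 55.989342 (INR/AUD).

55.9893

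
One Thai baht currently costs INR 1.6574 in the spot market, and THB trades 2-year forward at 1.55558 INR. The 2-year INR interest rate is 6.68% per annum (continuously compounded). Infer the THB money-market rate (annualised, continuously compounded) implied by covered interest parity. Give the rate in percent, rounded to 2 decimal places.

T = 2 years.
F/S = 1.55558/1.6574 = 0.9385664 = (growth of INR) / (growth of THB).
The INR side grows by e^(0.0668×2) = 1.1429356.
So the THB growth factor = 1.2177461.
Take logs: ln 1.2177461 / 2 = 0.098501, so 9.85%.

9.85%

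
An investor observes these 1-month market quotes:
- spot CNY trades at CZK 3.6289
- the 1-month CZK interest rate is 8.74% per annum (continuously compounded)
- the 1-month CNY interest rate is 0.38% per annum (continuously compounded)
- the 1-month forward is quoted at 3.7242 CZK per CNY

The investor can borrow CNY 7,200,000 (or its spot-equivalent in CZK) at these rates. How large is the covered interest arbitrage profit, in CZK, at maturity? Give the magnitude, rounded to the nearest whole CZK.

T = 1/12 years.
Keep in CNY, deliver into the forward: 7,200,000·1.0003167168·3.7242 = CZK 26,822,732.52.
Swap to CZK now, deposit: 7,200,000·3.6289·1.0073099213 = CZK 26,319,074.21.
The quoted forward overvalues CNY, so borrow CZK, buy CNY at spot, deposit the CNY at 0.38%, and sell the proceeds forward at 3.7242.
Arbitrage profit = |26,822,732.52 − 26,319,074.21| = CZK 503,658.

CZK 503,658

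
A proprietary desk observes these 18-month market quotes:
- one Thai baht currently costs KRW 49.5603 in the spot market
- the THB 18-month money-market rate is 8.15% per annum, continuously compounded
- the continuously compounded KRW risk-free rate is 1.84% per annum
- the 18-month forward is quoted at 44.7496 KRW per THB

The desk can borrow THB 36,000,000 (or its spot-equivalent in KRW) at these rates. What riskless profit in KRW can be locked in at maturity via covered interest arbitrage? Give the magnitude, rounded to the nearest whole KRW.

T = 18/12 years.
Route A — deposit THB, sell forward: 36,000,000 × 1.130036575614 × 44.7496 = KRW 1,820,472,650.79.
Route B — convert at spot, deposit KRW: 36,000,000 × 49.5603 × 1.027984408408 = KRW 1,834,099,764.34.
The quoted forward undervalues THB, so borrow THB, convert to KRW at spot, deposit the KRW at 1.84%, and buy THB forward at 44.7496 to cover the loan.
Profit = 1,834,099,764.34 − 1,820,472,650.79 = KRW 13,627,114.

KRW 13,627,114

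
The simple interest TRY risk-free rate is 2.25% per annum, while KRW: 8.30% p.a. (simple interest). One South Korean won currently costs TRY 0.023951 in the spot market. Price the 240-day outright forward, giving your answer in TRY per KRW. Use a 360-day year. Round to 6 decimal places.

0.023036

T = 240/360 years.
TRY growth factor: 1 + 0.0225×240/360 = 1.015000.
KRW growth factor: 1 + 0.0830×240/360 = 1.0553333.
Forward (TRY per KRW) = 0.023951 × 1.015000 / 1.0553333 = 0.02303563.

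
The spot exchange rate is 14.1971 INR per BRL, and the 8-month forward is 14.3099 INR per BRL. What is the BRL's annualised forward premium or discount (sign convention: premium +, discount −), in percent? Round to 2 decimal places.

T = 8/12 years.
Period premium: (14.3099 − 14.1971)/14.1971 = 0.0079453.
×(1/T) gives 1.19% p.a.

+1.19%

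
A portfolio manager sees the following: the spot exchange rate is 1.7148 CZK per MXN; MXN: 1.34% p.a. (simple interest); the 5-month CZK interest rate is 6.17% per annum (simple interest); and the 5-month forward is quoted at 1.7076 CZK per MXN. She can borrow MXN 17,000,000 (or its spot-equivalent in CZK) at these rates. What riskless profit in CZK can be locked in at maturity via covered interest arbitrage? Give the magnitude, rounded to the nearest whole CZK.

T = 5/12 years.
Keep in MXN, deliver into the forward: 17,000,000·1.0055833333·1.7076 = CZK 29,191,279.70.
Swap to CZK now, deposit: 17,000,000·1.7148·1.0257083333 = CZK 29,901,039.05.
The quoted forward undervalues MXN, so borrow MXN, convert to CZK at spot, deposit the CZK at 6.17%, and buy MXN forward at 1.7076 to cover the loan.
Profit = 29,901,039.05 − 29,191,279.70 = CZK 709,759.

CZK 709,759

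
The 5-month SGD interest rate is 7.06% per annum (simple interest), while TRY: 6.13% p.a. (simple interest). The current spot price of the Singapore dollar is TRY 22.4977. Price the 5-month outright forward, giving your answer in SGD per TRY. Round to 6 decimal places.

T = 5/12 years.
Growth of 1 TRY over T: 1 + 0.0613×5/12 = 1.0255417.
Growth of 1 SGD over T: 1 + 0.0706×5/12 = 1.0294167.
Forward (TRY per SGD) = 22.4977 × 1.0255417 / 1.0294167 = 22.41301.
Invert for SGD per TRY: 1 / 22.41301 = 0.044617.

0.044617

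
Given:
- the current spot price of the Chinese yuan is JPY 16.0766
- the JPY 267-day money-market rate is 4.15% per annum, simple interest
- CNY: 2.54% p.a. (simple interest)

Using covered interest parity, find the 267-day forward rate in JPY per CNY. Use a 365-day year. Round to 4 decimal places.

T = 267/365 years.
JPY accumulates by 1 + 0.0415×267/365 = 1.03035753.
CNY accumulates by 1 + 0.0254×267/365 = 1.01858027.
Forward (JPY per CNY) = 16.0766 × 1.03035753 / 1.01858027 = 16.262485.

16.2625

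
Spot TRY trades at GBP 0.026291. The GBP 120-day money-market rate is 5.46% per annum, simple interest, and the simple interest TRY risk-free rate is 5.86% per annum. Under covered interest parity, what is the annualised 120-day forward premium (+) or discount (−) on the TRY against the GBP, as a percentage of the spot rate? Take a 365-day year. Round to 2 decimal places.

T = 120/365 years.
F = S · g_GBP/g_TRY = 0.026291 × 1.0179507/1.0192658 = 0.026257078.
Annualised premium = (F − S)/S × (1/T) = (0.026257078 − 0.026291)/0.026291 ÷ (120/365) = -0.39%.

-0.39%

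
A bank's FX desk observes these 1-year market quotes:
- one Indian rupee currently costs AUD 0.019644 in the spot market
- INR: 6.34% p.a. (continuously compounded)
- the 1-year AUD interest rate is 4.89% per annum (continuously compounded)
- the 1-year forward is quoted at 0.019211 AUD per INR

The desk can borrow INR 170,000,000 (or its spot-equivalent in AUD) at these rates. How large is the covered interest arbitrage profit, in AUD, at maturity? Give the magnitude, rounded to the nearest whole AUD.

AUD 27,208

T = 1 year.
Route A — deposit INR, sell forward: 170,000,000 × 1.065452935 × 0.019211 = AUD 3,479,630.78.
Route B — convert at spot, deposit AUD: 170,000,000 × 0.019644 × 1.050115334 = AUD 3,506,839.16.
The quoted forward undervalues INR, so borrow INR, convert to AUD at spot, deposit the AUD at 4.89%, and buy INR forward at 0.019211 to cover the loan.
The gap between the two covered legs is AUD 27,208.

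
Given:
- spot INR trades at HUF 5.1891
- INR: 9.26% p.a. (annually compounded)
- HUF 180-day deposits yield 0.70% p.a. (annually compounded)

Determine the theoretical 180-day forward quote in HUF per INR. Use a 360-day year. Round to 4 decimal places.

4.9817

T = 180/360 years.
HUF accumulates by (1 + 0.0070)^(180/360) = 1.0034939.
INR growth factor: (1 + 0.0926)^(180/360) = 1.0452751.
So F = 5.1891 × 1.0034939 / 1.0452751 = 4.981684 (HUF/INR).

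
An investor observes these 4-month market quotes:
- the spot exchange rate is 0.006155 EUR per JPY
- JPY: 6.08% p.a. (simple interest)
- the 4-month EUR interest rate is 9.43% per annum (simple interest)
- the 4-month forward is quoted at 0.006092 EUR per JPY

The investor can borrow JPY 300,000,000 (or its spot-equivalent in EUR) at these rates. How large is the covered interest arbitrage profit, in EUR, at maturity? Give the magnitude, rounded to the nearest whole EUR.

T = 4/12 years.
Keep in JPY, deliver into the forward: 300,000,000·1.020266667·0.006092 = EUR 1,864,639.36.
Swap to EUR now, deposit: 300,000,000·0.006155·1.031433333 = EUR 1,904,541.65.
The quoted forward undervalues JPY, so borrow JPY, convert to EUR at spot, deposit the EUR at 9.43%, and buy JPY forward at 0.006092 to cover the loan.
Profit = 1,904,541.65 − 1,864,639.36 = EUR 39,902.

EUR 39,902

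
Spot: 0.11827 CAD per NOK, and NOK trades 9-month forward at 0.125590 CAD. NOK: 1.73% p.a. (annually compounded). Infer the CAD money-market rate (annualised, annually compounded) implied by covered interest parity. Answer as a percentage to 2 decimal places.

10.21%

T = 9/12 years.
CIP gives F = S · g_CAD/g_NOK, so g_CAD/g_NOK = 0.12559/0.11827 = 1.0618923.
NOK growth factor: (1 + 0.0173)^(9/12) = 1.0129471.
So the CAD growth factor = 1.0756407.
r = 1.0756407^(12/9) − 1 = 0.102105 → 10.21%.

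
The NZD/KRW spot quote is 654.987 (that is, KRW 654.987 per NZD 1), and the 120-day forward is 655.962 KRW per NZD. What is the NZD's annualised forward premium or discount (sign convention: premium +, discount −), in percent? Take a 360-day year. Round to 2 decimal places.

+0.45%

T = 120/360 years.
Period premium: (655.962 − 654.987)/654.987 = 0.0014886.
Annualise by dividing by T: 0.0014886 / (120/360) = 0.004466 → 0.45%.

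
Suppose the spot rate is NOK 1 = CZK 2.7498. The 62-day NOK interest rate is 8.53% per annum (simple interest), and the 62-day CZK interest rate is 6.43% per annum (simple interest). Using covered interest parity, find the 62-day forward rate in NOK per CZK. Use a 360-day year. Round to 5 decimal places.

0.36496

T = 62/360 years.
Growth of 1 CZK over T: 1 + 0.0643×62/360 = 1.0110739.
NOK accumulates by 1 + 0.0853×62/360 = 1.0146906.
CIP: F = S · (grow CZK)/(grow NOK) = 2.7498 × 1.0110739/1.0146906 = 2.739999 CZK per NOK.
Invert for NOK per CZK: 1 / 2.739999 = 0.36496.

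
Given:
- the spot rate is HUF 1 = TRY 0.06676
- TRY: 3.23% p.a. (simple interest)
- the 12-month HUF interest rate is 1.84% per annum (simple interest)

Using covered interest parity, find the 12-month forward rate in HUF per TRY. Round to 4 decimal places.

T = 1 year.
Growth of 1 TRY over T: 1 + 0.0323×1 = 1.032300.
Growth of 1 HUF over T: 1 + 0.0184×1 = 1.018400.
CIP: F = S · (grow TRY)/(grow HUF) = 0.06676 × 1.032300/1.018400 = 0.067671198 TRY per HUF.
Quoted the other way: 1/0.067671198 = 14.7773 HUF per TRY.

14.7773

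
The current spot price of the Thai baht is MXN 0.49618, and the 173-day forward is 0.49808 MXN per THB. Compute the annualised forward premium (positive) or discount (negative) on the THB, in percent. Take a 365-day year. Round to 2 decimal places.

+0.81%

T = 173/365 years.
(F − S)/S = (0.49808 − 0.49618)/0.49618 = 0.0038293.
×(1/T) gives 0.81% p.a.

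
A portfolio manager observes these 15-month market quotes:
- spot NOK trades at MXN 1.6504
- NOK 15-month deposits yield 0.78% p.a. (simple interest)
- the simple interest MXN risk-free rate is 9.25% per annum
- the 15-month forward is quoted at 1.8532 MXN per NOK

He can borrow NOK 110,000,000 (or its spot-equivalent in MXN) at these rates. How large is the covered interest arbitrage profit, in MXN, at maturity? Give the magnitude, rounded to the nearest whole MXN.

T = 15/12 years.
Route A — deposit NOK, sell forward: 110,000,000 × 1.009750 × 1.8532 = MXN 205,839,557.00.
Route B — convert at spot, deposit MXN: 110,000,000 × 1.6504 × 1.115625 = MXN 202,535,025.00.
The quoted forward overvalues NOK, so borrow MXN, buy NOK at spot, deposit the NOK at 0.78%, and sell the proceeds forward at 1.8532.
The gap between the two covered legs is MXN 3,304,532.

MXN 3,304,532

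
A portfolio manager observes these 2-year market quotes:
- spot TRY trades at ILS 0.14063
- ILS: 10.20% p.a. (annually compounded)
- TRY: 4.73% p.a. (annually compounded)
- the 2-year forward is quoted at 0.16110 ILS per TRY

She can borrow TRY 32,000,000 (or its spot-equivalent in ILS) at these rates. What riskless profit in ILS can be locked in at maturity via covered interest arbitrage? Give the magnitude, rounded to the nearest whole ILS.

T = 2 years.
Invest the TRY and cover forward: 32,000,000 × 1.09683729 × 0.16110 = ILS 5,654,415.60.
Convert at spot and invest in ILS: 32,000,000 × 0.14063 × 1.214404 = ILS 5,465,012.30.
The quoted forward overvalues TRY, so borrow ILS, buy TRY at spot, deposit the TRY at 4.73%, and sell the proceeds forward at 0.16110.
Arbitrage profit = |5,654,415.60 − 5,465,012.30| = ILS 189,403.

ILS 189,403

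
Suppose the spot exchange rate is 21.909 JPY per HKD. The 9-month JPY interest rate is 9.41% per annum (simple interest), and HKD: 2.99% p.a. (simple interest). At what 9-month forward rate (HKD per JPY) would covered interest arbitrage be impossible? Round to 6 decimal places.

0.043590

T = 9/12 years.
JPY growth factor: 1 + 0.0941×9/12 = 1.070575.
HKD growth factor: 1 + 0.0299×9/12 = 1.022425.
CIP: F = S · (grow JPY)/(grow HKD) = 21.909 × 1.070575/1.022425 = 22.94078 JPY per HKD.
Invert for HKD per JPY: 1 / 22.94078 = 0.043590.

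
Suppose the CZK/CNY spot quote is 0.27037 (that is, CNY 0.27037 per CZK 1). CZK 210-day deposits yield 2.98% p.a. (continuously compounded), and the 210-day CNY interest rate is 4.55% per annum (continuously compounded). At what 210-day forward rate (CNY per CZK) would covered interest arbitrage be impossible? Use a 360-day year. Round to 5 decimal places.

T = 210/360 years.
CNY growth factor: e^(0.0455×210/360) = 1.026897.
CZK accumulates by e^(0.0298×210/360) = 1.0175353.
CIP: F = S · (grow CNY)/(grow CZK) = 0.27037 × 1.026897/1.0175353 = 0.2728575 CNY per CZK.

0.27286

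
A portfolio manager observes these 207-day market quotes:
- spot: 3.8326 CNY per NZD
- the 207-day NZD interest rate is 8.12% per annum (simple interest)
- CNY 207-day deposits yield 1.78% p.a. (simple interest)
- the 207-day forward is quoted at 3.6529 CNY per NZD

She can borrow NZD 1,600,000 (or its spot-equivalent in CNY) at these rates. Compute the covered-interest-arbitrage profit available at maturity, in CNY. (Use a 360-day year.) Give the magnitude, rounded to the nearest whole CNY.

CNY 77,396

T = 207/360 years.
Route A — deposit NZD, sell forward: 1,600,000 × 1.046690 × 3.6529 = CNY 6,117,526.24.
Route B — convert at spot, deposit CNY: 1,600,000 × 3.8326 × 1.010235 = CNY 6,194,922.66.
The quoted forward undervalues NZD, so borrow NZD, convert to CNY at spot, deposit the CNY at 1.78%, and buy NZD forward at 3.6529 to cover the loan.
Profit = 6,194,922.66 − 6,117,526.24 = CNY 77,396.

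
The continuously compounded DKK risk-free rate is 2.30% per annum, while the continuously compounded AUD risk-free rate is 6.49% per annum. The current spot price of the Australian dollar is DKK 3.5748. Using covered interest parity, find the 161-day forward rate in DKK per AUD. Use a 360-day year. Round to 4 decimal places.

3.5084

T = 161/360 years.
Growth of 1 DKK over T: e^(0.0230×161/360) = 1.0103392.
AUD growth factor: e^(0.0649×161/360) = 1.029450.
CIP: F = S · (grow DKK)/(grow AUD) = 3.5748 × 1.0103392/1.029450 = 3.508437 DKK per AUD.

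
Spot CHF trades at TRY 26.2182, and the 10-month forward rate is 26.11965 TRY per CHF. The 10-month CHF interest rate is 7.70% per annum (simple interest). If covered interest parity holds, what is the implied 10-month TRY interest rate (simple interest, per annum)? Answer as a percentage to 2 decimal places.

T = 10/12 years.
CIP gives F = S · g_TRY/g_CHF, so g_TRY/g_CHF = 26.11965/26.2182 = 0.9962412.
CHF growth factor: 1 + 0.0770×10/12 = 1.0641667.
That pins the TRY growth at 1.0601667.
(1.0601667 − 1)/T = 0.072200, i.e. 7.22%.

7.22%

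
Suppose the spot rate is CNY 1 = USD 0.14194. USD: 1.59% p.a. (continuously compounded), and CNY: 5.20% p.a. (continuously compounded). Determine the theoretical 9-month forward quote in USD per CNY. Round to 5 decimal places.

T = 9/12 years.
Growth of 1 USD over T: e^(0.0159×9/12) = 1.0119964.
CNY growth factor: e^(0.0520×9/12) = 1.0397705.
CIP: F = S · (grow USD)/(grow CNY) = 0.14194 × 1.0119964/1.0397705 = 0.1381485 USD per CNY.

0.13815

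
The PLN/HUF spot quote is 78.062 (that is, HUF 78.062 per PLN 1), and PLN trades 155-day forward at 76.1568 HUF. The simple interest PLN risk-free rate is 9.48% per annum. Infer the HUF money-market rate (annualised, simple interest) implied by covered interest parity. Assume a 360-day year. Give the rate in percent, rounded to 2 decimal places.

3.58%

T = 155/360 years.
F/S = 76.1568/78.062 = 0.9755938 = (growth of HUF) / (growth of PLN).
PLN growth factor: 1 + 0.0948×155/360 = 1.0408167.
That pins the HUF growth at 1.0154143.
(1.0154143 − 1)/T = 0.035801, i.e. 3.58%.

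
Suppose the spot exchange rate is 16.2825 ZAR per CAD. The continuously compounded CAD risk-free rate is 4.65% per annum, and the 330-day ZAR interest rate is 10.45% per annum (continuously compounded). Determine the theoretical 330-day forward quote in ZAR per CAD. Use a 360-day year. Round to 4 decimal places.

T = 330/360 years.
ZAR growth factor: e^(0.1045×330/360) = 1.10052976.
Growth of 1 CAD over T: e^(0.0465×330/360) = 1.04354649.
So F = 16.2825 × 1.10052976 / 1.04354649 = 17.171612 (ZAR/CAD).

17.1716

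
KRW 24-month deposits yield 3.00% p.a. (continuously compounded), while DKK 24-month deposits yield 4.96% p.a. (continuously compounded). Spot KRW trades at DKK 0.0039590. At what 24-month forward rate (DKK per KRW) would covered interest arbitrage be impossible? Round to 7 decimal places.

T = 2 years.
Growth of 1 DKK over T: e^(0.0496×2) = 1.1042871.
KRW accumulates by e^(0.0300×2) = 1.0618365.
Forward (DKK per KRW) = 0.003959 × 1.1042871 / 1.0618365 = 0.004117275.

0.0041173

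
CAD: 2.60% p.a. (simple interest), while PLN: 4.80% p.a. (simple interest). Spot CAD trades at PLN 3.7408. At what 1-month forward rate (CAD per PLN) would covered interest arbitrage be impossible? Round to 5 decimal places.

T = 1/12 years.
PLN accumulates by 1 + 0.0480×1/12 = 1.004000.
CAD growth factor: 1 + 0.0260×1/12 = 1.0021667.
Forward (PLN per CAD) = 3.7408 × 1.004000 / 1.0021667 = 3.747643.
Quoted the other way: 1/3.747643 = 0.26683 CAD per PLN.

0.26683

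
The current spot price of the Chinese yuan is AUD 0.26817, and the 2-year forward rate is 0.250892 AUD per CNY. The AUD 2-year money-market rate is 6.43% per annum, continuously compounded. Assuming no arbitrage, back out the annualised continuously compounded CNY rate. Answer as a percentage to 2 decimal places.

9.76%

T = 2 years.
By CIP, F/S equals the AUD-to-CNY growth ratio: 0.250892/0.26817 = 0.9355707.
The AUD side grows by e^(0.0643×2) = 1.1372351.
So the CNY growth factor = 1.2155523.
Take logs: ln 1.2155523 / 2 = 0.097599, so 9.76%.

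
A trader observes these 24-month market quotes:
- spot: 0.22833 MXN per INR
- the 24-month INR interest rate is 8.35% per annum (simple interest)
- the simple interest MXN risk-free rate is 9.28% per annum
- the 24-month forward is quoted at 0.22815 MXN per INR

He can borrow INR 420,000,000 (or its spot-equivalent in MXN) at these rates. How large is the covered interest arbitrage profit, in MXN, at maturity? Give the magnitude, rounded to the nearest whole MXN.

T = 2 years.
Invest the INR and cover forward: 420,000,000 × 1.167000 × 0.22815 = MXN 111,825,441.00.
Convert at spot and invest in MXN: 420,000,000 × 0.22833 × 1.185600 = MXN 113,697,380.16.
The quoted forward undervalues INR, so borrow INR, convert to MXN at spot, deposit the MXN at 9.28%, and buy INR forward at 0.22815 to cover the loan.
Arbitrage profit = |111,825,441.00 − 113,697,380.16| = MXN 1,871,939.

MXN 1,871,939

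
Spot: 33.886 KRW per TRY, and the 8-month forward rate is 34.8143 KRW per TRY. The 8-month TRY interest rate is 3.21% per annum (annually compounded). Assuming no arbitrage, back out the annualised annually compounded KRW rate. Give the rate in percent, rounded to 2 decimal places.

T = 8/12 years.
F/S = 34.8143/33.886 = 1.0273948 = (growth of KRW) / (growth of TRY).
TRY growth factor: (1 + 0.0321)^(8/12) = 1.0212871.
Hence g_KRW = 1.0492651.
Annualise: 1.0492651^(12/8) − 1 = 0.074800 = 7.48%.

7.48%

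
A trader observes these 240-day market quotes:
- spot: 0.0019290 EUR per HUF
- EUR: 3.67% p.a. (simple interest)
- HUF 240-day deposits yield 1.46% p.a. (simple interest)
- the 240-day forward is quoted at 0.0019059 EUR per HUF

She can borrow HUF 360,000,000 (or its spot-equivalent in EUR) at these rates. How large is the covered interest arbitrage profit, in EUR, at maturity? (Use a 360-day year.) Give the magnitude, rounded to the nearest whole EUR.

T = 240/360 years.
Invest the HUF and cover forward: 360,000,000 × 1.00973333 × 0.0019059 = EUR 692,802.27.
Convert at spot and invest in EUR: 360,000,000 × 0.0019290 × 1.02446667 = EUR 711,430.63.
The quoted forward undervalues HUF, so borrow HUF, convert to EUR at spot, deposit the EUR at 3.67%, and buy HUF forward at 0.0019059 to cover the loan.
Profit = 711,430.63 − 692,802.27 = EUR 18,628.

EUR 18,628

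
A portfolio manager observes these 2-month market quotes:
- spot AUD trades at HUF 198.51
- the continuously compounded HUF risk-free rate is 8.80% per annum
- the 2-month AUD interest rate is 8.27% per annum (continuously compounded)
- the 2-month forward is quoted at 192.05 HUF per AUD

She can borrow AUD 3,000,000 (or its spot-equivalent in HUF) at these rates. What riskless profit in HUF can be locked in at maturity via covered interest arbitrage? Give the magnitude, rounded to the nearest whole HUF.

HUF 20,182,558

T = 2/12 years.
Keep in AUD, deliver into the forward: 3,000,000·1.01387876141·192.05 = HUF 584,146,248.39.
Swap to HUF now, deposit: 3,000,000·198.51·1.01477474998 = HUF 604,328,806.86.
The quoted forward undervalues AUD, so borrow AUD, convert to HUF at spot, deposit the HUF at 8.80%, and buy AUD forward at 192.05 to cover the loan.
Arbitrage profit = |584,146,248.39 − 604,328,806.86| = HUF 20,182,558.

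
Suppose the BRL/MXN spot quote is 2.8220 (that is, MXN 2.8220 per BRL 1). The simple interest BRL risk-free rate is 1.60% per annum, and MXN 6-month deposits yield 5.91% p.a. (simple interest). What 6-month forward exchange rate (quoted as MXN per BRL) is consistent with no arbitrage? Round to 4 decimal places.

2.8823

T = 6/12 years.
Growth of 1 MXN over T: 1 + 0.0591×6/12 = 1.029550.
BRL accumulates by 1 + 0.0160×6/12 = 1.008000.
CIP: F = S · (grow MXN)/(grow BRL) = 2.822 × 1.029550/1.008000 = 2.882331 MXN per BRL.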